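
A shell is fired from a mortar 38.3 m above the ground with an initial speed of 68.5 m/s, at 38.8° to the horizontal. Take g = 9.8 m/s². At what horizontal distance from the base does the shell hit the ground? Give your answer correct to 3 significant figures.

511 m

Components: v_x = 68.5 cos 38.8° = 53.38 m/s, v_y = 68.5 sin 38.8° = 42.92 m/s.
Vertical: 0 = 38.3 + 42.92 t − ½(9.8) t² ⇒ 4.900 t² − 42.92 t − 38.3 = 0.
t = [42.92 + √(1842 + 750.7)] / 9.800 = 9.575 s.
Horizontal: R = v_x · t = 53.38 × 9.575 = 511 m.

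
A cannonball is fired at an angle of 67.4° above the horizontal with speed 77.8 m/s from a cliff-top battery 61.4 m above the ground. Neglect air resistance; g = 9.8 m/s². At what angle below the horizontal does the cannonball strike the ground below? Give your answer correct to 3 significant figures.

69.5°

v_x = 77.8 cos 67.4° = 29.90 m/s.
At impact |v_y| = √(v_y0² + 2 g h) = √(71.83² + 2×9.8×61.4) = 79.77 m/s.
Angle below horizontal = arctan(|v_y| / v_x) = arctan(79.77 / 29.90) = 69.5°.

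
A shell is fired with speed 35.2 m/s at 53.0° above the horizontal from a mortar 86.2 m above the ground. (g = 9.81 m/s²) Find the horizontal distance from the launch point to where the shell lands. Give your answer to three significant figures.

Components: v_x = 35.2 cos 53.0° = 21.18 m/s, v_y = 35.2 sin 53.0° = 28.11 m/s.
Vertical: 0 = 86.2 + 28.11 t − ½(9.81) t² ⇒ 4.905 t² − 28.11 t − 86.2 = 0.
t = [28.11 + √(790.2 + 1691)] / 9.810 = 7.943 s.
Horizontal: R = v_x · t = 21.18 × 7.943 = 168 m.

168 m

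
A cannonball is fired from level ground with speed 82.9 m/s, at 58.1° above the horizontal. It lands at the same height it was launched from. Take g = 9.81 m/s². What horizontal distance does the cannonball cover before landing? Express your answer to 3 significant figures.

For level ground, R = v₀² sin(2θ) / g.
sin(2 × 58.1°) = sin 116.2° = 0.8973.
R = (82.9)² × 0.8973 / 9.81 = 629 m.

629 m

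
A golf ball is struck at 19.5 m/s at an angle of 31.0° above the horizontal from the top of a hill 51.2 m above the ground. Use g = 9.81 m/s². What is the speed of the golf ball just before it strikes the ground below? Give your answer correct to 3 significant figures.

37.2 m/s

v_x = 19.5 cos 31.0° = 16.71 m/s is unchanged throughout.
For the vertical component, v_y² = v_y0² + 2 g h = (10.04)² + 2×9.81×51.2 = 1105, so |v_y| = 33.24 m/s.
Impact speed = √(v_x² + v_y²) = √(279.2 + 1105) = 37.2 m/s.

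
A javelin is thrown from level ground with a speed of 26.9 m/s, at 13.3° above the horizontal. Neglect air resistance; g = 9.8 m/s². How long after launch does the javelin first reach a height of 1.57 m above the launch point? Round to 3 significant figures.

0.352 s

v_y0 = 26.9 sin 13.3° = 6.188 m/s.
Set y = v_y0 t − ½ g t² = 1.57: 4.900 t² − 6.188 t + 1.57 = 0.
t = [6.188 ± √(38.29 − 30.77)] / 9.8 = (6.188 ± 2.742) / 9.8, giving t = 0.352 s or t = 0.911 s.
The javelin is on the way up at the first time, so t = 0.352 s.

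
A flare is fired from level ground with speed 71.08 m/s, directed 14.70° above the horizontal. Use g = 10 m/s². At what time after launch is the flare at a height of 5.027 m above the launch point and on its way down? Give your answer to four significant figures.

3.303 s

v_y0 = 71.08 sin 14.70° = 18.037 m/s.
Set y = v_y0 t − ½ g t² = 5.027: 5.000 t² − 18.037 t + 5.027 = 0.
t = [18.037 ± √(325.33 − 100.54)] / 10 = (18.037 ± 14.993) / 10, giving t = 0.3044 s or t = 3.303 s.
On the way down corresponds to the larger root: t = 3.303 s.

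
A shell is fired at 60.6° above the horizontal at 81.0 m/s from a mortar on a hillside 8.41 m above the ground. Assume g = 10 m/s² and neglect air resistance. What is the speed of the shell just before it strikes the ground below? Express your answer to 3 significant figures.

v_x = 81.0 cos 60.6° = 39.76 m/s is unchanged throughout.
For the vertical component, v_y² = v_y0² + 2 g h = (70.57)² + 2×10×8.41 = 5148, so |v_y| = 71.75 m/s.
Impact speed = √(v_x² + v_y²) = √(1581 + 5148) = 82.0 m/s.

82.0 m/s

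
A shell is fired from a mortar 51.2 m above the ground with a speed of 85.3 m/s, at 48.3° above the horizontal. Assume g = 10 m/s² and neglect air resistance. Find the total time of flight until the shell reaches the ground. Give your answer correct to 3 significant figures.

13.5 s

Vertical component: v_y = 85.3 sin 48.3° = 63.69 m/s.
Taking up as positive with launch at y = 51.2 m, landing at y = 0: 0 = 51.2 + 63.69 t − ½(10) t².
Solving 5.000 t² − 63.69 t − 51.2 = 0 gives t = [63.69 + √(63.69² + 4·5.000·51.2)] / 10.00 = 13.5 s.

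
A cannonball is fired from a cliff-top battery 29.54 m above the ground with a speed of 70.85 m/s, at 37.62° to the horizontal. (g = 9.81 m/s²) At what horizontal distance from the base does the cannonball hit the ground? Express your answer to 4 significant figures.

Components: v_x = 70.85 cos 37.62° = 56.119 m/s, v_y = 70.85 sin 37.62° = 43.248 m/s.
Vertical: 0 = 29.54 + 43.248 t − ½(9.81) t² ⇒ 4.905 t² − 43.248 t − 29.54 = 0.
t = [43.248 + √(1870.4 + 579.57)] / 9.810 = 9.4541 s.
Horizontal: R = v_x · t = 56.119 × 9.4541 = 530.6 m.

530.6 m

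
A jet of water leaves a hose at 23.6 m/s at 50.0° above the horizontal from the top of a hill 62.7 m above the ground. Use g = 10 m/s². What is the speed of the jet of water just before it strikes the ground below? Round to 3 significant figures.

v_x = 23.6 cos 50.0° = 15.17 m/s is unchanged throughout.
For the vertical component, v_y² = v_y0² + 2 g h = (18.08)² + 2×10×62.7 = 1581, so |v_y| = 39.76 m/s.
Impact speed = √(v_x² + v_y²) = √(230.1 + 1581) = 42.6 m/s.

42.6 m/s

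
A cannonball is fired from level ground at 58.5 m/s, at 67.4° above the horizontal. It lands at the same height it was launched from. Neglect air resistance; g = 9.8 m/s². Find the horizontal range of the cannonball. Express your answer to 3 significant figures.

For level ground, R = v₀² sin(2θ) / g.
sin(2 × 67.4°) = sin 134.8° = 0.7096.
R = (58.5)² × 0.7096 / 9.8 = 248 m.

248 m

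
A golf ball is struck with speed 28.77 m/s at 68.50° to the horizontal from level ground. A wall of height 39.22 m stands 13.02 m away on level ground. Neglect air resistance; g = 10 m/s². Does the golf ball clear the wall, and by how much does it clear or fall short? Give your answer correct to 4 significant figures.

No — it falls 13.79 m short of clearing the wall.

v_x = 28.77 cos 68.50° = 10.544 m/s; v_y0 = 28.77 sin 68.50° = 26.768 m/s.
Time to reach the wall: t = 13.02 / 10.544 = 1.2348 s.
Height at that point: y = 26.768×1.2348 − 5.000×1.2348² = 25.429 m.
That is 39.22 − 25.429 = 13.79 m below the top of the wall, so the golf ball does not clear it.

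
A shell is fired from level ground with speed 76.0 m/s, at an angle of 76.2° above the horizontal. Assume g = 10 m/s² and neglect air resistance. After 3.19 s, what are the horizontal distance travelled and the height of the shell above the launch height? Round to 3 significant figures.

v_x = 76.0 cos 76.2° = 18.13 m/s; v_y0 = 76.0 sin 76.2° = 73.81 m/s.
x = v_x t = 18.13 × 3.19 = 57.8 m.
y = v_y0 t − ½ g t² = 73.81×3.19 − 5.000×3.19² = 185 m.

x = 57.8 m, y = 185 m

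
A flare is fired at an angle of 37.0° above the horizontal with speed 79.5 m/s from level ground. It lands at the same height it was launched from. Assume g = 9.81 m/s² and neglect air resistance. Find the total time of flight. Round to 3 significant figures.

Vertical component: v_y = 79.5 sin 37.0° = 47.84 m/s.
For a projectile landing at launch height, time of flight is t = 2 v_y / g = 2 × 47.84 / 9.81 = 9.75 s.

9.75 s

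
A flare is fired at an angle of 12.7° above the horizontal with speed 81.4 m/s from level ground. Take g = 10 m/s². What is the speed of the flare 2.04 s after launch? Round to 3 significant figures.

v_x = 81.4 cos 12.7° = 79.41 m/s (constant).
v_y(t) = 81.4 sin 12.7° − g t = 17.90 − 10 × 2.04 = -2.500 m/s.
Speed = √(v_x² + v_y²) = √(6306 + 6.250) = 79.4 m/s.

79.4 m/s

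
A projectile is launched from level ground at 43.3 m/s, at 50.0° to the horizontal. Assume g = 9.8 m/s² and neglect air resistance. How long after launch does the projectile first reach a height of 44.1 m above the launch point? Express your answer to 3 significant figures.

v_y0 = 43.3 sin 50.0° = 33.17 m/s.
Set y = v_y0 t − ½ g t² = 44.1: 4.900 t² − 33.17 t + 44.1 = 0.
t = [33.17 ± √(1100 − 864.4)] / 9.8 = (33.17 ± 15.35) / 9.8, giving t = 1.82 s or t = 4.95 s.
The projectile is on the way up at the first time, so t = 1.82 s.

1.82 s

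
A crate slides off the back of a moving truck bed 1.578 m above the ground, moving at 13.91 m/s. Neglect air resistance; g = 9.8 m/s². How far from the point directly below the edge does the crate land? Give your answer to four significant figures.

7.894 m

Initial vertical velocity is zero, so the fall time comes from h = ½ g t²: t = √(2 × 1.578 / 9.8) = 0.56749 s.
Horizontal motion is uniform at 13.91 m/s, so x = 13.91 × 0.56749 = 7.894 m.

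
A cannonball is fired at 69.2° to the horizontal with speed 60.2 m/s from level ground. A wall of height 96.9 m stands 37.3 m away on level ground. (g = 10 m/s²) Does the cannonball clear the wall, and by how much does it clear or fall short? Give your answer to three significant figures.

No — it falls 13.9 m short of clearing the wall.

v_x = 60.2 cos 69.2° = 21.38 m/s; v_y0 = 60.2 sin 69.2° = 56.28 m/s.
Time to reach the wall: t = 37.3 / 21.38 = 1.745 s.
Height at that point: y = 56.28×1.745 − 5.000×1.745² = 82.98 m.
That is 96.9 − 82.98 = 13.9 m below the top of the wall, so the cannonball does not clear it.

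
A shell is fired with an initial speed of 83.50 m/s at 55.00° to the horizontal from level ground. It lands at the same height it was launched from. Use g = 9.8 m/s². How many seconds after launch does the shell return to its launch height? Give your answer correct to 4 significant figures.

Vertical component: v_y = 83.50 sin 55.00° = 68.399 m/s.
For a projectile landing at launch height, time of flight is t = 2 v_y / g = 2 × 68.399 / 9.8 = 13.96 s.

13.96 s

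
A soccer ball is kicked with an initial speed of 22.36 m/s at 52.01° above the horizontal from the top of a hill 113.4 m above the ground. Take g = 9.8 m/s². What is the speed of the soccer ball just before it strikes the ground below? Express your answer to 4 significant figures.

v_x = 22.36 cos 52.01° = 13.763 m/s is unchanged throughout.
For the vertical component, v_y² = v_y0² + 2 g h = (17.622)² + 2×9.8×113.4 = 2533.2, so |v_y| = 50.331 m/s.
Impact speed = √(v_x² + v_y²) = √(189.42 + 2533.2) = 52.18 m/s.

52.18 m/s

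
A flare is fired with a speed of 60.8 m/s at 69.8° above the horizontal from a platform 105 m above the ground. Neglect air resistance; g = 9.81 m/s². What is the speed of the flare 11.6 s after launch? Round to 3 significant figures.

v_x = 60.8 cos 69.8° = 20.99 m/s (constant).
v_y(t) = 60.8 sin 69.8° − g t = 57.06 − 9.81 × 11.6 = -56.74 m/s.
Speed = √(v_x² + v_y²) = √(440.6 + 3219) = 60.5 m/s.

60.5 m/s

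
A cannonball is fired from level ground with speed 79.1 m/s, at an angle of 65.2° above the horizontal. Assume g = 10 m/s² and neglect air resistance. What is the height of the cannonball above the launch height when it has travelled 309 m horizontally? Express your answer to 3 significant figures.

235 m

v_x = 79.1 cos 65.2° = 33.18 m/s, v_y0 = 79.1 sin 65.2° = 71.81 m/s.
Time to reach x = 309 m: t = x / v_x = 309 / 33.18 = 9.313 s.
y = v_y0 t − ½ g t² = 71.81×9.313 − 5.000×9.313² = 235 m.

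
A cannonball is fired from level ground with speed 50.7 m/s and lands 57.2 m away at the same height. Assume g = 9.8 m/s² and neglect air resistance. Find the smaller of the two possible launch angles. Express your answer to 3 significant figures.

6.30°

Level-ground range: R = v₀² sin(2θ)/g ⇒ sin 2θ = R g / v₀² = 57.2×9.8/50.7² = 0.2181.
2θ = arcsin(0.2181) = 12.60° or 180° − 12.60° = 167.40°.
So θ = 6.30° or θ = 83.7°.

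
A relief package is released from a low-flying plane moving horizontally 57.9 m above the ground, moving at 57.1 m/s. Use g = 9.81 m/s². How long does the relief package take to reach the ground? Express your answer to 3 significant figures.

3.44 s

The horizontal speed doesn't affect the fall. With v_y0 = 0, h = ½ g t².
t = √(2 × 57.9 / 9.81) = √11.80 = 3.44 s.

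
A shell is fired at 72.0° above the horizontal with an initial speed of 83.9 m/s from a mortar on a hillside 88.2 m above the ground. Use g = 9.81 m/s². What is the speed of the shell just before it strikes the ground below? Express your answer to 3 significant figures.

v_x = 83.9 cos 72.0° = 25.93 m/s is unchanged throughout.
For the vertical component, v_y² = v_y0² + 2 g h = (79.79)² + 2×9.81×88.2 = 8097, so |v_y| = 89.98 m/s.
Impact speed = √(v_x² + v_y²) = √(672.4 + 8097) = 93.6 m/s.

93.6 m/s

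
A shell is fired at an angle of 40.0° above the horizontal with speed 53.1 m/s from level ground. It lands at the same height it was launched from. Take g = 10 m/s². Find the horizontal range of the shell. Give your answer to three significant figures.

For level ground, R = v₀² sin(2θ) / g.
sin(2 × 40.0°) = sin 80.00° = 0.9848.
R = (53.1)² × 0.9848 / 10 = 278 m.

278 m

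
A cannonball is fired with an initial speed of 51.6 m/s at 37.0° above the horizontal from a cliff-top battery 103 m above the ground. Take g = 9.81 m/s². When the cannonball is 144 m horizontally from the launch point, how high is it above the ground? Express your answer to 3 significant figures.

152 m

v_x = 51.6 cos 37.0° = 41.21 m/s, v_y0 = 51.6 sin 37.0° = 31.05 m/s.
Time to reach x = 144 m: t = x / v_x = 144 / 41.21 = 3.494 s.
y = 103 + v_y0 t − ½ g t² = 103 + 31.05×3.494 − 4.905×3.494² = 152 m.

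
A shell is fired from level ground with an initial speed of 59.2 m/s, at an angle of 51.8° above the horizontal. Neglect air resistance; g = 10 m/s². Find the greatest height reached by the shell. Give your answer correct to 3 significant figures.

Vertical component of launch velocity: v_y = 59.2 sin 51.8° = 46.52 m/s.
At the highest point the vertical velocity is zero, so v_y² = 2 g h_max.
h_max = (46.52)² / (2 × 10) = 2164 / 20.00 = 108 m.

108 m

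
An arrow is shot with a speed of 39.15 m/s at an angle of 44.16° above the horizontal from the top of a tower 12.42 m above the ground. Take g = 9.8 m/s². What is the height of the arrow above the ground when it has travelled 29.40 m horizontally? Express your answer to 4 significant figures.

35.60 m

v_x = 39.15 cos 44.16° = 28.086 m/s, v_y0 = 39.15 sin 44.16° = 27.274 m/s.
Time to reach x = 29.40 m: t = x / v_x = 29.40 / 28.086 = 1.0468 s.
y = 12.42 + v_y0 t − ½ g t² = 12.42 + 27.274×1.0468 − 4.900×1.0468² = 35.60 m.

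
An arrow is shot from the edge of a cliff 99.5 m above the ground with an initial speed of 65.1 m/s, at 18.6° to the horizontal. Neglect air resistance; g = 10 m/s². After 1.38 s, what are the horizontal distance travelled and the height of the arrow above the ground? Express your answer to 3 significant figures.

x = 85.1 m, y = 119 m

v_x = 65.1 cos 18.6° = 61.70 m/s; v_y0 = 65.1 sin 18.6° = 20.76 m/s.
x = v_x t = 61.70 × 1.38 = 85.1 m.
y = 99.5 + v_y0 t − ½ g t² = 119 m.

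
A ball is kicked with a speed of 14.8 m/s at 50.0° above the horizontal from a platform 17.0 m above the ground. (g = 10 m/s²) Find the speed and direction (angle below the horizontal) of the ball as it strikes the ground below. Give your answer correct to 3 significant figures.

23.6 m/s at 66.3° below the horizontal

v_x = 14.8 cos 50.0° = 9.513 m/s (constant).
|v_y| at impact = √((11.34)² + 2×10×17.0) = 21.65 m/s.
Speed = √(9.513² + 21.65²) = 23.6 m/s; angle = arctan(21.65/9.513) = 66.3° below horizontal.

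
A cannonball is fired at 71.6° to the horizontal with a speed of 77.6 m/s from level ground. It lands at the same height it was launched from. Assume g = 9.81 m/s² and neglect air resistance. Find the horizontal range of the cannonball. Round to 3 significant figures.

368 m

For level ground, R = v₀² sin(2θ) / g.
sin(2 × 71.6°) = sin 143.2° = 0.5990.
R = (77.6)² × 0.5990 / 9.81 = 368 m.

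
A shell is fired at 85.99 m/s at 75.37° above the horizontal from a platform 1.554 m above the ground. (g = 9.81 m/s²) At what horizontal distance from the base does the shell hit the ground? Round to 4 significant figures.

368.8 m

Components: v_x = 85.99 cos 75.37° = 21.719 m/s, v_y = 85.99 sin 75.37° = 83.202 m/s.
Vertical: 0 = 1.554 + 83.202 t − ½(9.81) t² ⇒ 4.905 t² − 83.202 t − 1.554 = 0.
t = [83.202 + √(6922.6 + 30.489)] / 9.810 = 16.981 s.
Horizontal: R = v_x · t = 21.719 × 16.981 = 368.8 m.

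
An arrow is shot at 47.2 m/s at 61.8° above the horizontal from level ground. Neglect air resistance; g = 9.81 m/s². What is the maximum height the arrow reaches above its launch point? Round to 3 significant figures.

88.2 m

Vertical component of launch velocity: v_y = 47.2 sin 61.8° = 41.60 m/s.
At the highest point the vertical velocity is zero, so v_y² = 2 g h_max.
h_max = (41.60)² / (2 × 9.81) = 1731 / 19.62 = 88.2 m.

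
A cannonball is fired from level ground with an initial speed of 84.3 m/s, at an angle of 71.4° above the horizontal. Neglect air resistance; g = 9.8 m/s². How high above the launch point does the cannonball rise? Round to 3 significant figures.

Vertical component of launch velocity: v_y = 84.3 sin 71.4° = 79.90 m/s.
At the highest point the vertical velocity is zero, so v_y² = 2 g h_max.
h_max = (79.90)² / (2 × 9.8) = 6384 / 19.60 = 326 m.

326 m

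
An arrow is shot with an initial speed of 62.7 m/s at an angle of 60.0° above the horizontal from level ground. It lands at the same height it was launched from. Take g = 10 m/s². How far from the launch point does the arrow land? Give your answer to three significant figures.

340 m

For level ground, R = v₀² sin(2θ) / g.
sin(2 × 60.0°) = sin 120.0° = 0.8660.
R = (62.7)² × 0.8660 / 10 = 340 m.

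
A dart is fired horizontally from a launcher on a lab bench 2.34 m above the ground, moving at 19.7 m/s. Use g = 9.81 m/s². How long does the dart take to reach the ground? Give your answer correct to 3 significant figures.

The horizontal speed doesn't affect the fall. With v_y0 = 0, h = ½ g t².
t = √(2 × 2.34 / 9.81) = √0.4771 = 0.691 s.

0.691 s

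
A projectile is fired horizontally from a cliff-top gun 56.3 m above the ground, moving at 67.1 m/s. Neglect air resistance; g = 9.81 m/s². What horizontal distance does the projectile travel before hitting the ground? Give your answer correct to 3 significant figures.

Initial vertical velocity is zero, so the fall time comes from h = ½ g t²: t = √(2 × 56.3 / 9.81) = 3.388 s.
Horizontal motion is uniform at 67.1 m/s, so x = 67.1 × 3.388 = 227 m.

227 m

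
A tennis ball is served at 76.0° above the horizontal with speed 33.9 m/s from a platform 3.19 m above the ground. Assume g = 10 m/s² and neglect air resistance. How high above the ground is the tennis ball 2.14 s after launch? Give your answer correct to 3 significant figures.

50.7 m

v_y0 = 33.9 sin 76.0° = 32.89 m/s.
y(t) = 3.19 + v_y0 t − ½ g t² = 3.19 + 32.89×2.14 − ½×10×2.14² = 50.7 m.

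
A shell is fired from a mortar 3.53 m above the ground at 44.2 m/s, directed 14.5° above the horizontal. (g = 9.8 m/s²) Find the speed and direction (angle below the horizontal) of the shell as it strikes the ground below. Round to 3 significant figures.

v_x = 44.2 cos 14.5° = 42.79 m/s (constant).
|v_y| at impact = √((11.07)² + 2×9.8×3.53) = 13.85 m/s.
Speed = √(42.79² + 13.85²) = 45.0 m/s; angle = arctan(13.85/42.79) = 17.9° below horizontal.

45.0 m/s at 17.9° below the horizontal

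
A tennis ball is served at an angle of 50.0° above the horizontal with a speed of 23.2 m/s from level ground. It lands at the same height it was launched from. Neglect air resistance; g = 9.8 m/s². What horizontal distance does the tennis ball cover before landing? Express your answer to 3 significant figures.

54.1 m

For level ground, R = v₀² sin(2θ) / g.
sin(2 × 50.0°) = sin 100.0° = 0.9848.
R = (23.2)² × 0.9848 / 9.8 = 54.1 m.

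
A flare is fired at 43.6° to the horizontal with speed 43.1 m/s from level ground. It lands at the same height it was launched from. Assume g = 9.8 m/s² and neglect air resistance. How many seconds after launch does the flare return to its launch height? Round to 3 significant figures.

6.07 s

Vertical component: v_y = 43.1 sin 43.6° = 29.72 m/s.
For a projectile landing at launch height, time of flight is t = 2 v_y / g = 2 × 29.72 / 9.8 = 6.07 s.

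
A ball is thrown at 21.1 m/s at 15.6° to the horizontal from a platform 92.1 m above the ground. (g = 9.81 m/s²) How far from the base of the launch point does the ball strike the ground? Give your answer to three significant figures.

Components: v_x = 21.1 cos 15.6° = 20.32 m/s, v_y = 21.1 sin 15.6° = 5.674 m/s.
Vertical: 0 = 92.1 + 5.674 t − ½(9.81) t² ⇒ 4.905 t² − 5.674 t − 92.1 = 0.
t = [5.674 + √(32.19 + 1807)] / 9.810 = 4.950 s.
Horizontal: R = v_x · t = 20.32 × 4.950 = 101 m.

101 m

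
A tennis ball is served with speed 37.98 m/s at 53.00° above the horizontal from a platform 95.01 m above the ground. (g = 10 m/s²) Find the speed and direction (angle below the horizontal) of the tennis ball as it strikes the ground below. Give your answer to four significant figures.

57.82 m/s at 66.71° below the horizontal

v_x = 37.98 cos 53.00° = 22.857 m/s (constant).
|v_y| at impact = √((30.332)² + 2×10×95.01) = 53.106 m/s.
Speed = √(22.857² + 53.106²) = 57.82 m/s; angle = arctan(53.106/22.857) = 66.71° below horizontal.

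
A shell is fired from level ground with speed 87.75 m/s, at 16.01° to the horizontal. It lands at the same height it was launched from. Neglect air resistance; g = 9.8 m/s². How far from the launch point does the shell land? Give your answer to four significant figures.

Components: v_x = 87.75 cos 16.01° = 84.346 m/s, v_y = 87.75 sin 16.01° = 24.202 m/s.
Time of flight (same landing height): t = 2 v_y / g = 2 × 24.202 / 9.8 = 4.9392 s.
Range: R = v_x · t = 84.346 × 4.9392 = 416.6 m.

416.6 m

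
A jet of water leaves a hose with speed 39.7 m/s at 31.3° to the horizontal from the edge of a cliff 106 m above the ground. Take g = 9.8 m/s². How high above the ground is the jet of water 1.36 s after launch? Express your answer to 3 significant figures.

v_y0 = 39.7 sin 31.3° = 20.62 m/s.
y(t) = 106 + v_y0 t − ½ g t² = 106 + 20.62×1.36 − ½×9.8×1.36² = 125 m.

125 m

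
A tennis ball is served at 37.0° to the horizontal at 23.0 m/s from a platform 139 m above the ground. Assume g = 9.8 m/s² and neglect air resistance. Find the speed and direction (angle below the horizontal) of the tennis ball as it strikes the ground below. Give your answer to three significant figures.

57.0 m/s at 71.2° below the horizontal

v_x = 23.0 cos 37.0° = 18.37 m/s (constant).
|v_y| at impact = √((13.84)² + 2×9.8×139) = 54.00 m/s.
Speed = √(18.37² + 54.00²) = 57.0 m/s; angle = arctan(54.00/18.37) = 71.2° below horizontal.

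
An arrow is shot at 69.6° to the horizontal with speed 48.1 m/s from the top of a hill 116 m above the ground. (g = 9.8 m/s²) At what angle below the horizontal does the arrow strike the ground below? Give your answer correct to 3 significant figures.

75.7°

v_x = 48.1 cos 69.6° = 16.77 m/s.
At impact |v_y| = √(v_y0² + 2 g h) = √(45.08² + 2×9.8×116) = 65.62 m/s.
Angle below horizontal = arctan(|v_y| / v_x) = arctan(65.62 / 16.77) = 75.7°.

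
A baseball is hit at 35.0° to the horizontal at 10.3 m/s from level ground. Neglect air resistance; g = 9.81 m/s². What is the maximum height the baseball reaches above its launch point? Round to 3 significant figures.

1.78 m

Vertical component of launch velocity: v_y = 10.3 sin 35.0° = 5.908 m/s.
At the highest point the vertical velocity is zero, so v_y² = 2 g h_max.
h_max = (5.908)² / (2 × 9.81) = 34.90 / 19.62 = 1.78 m.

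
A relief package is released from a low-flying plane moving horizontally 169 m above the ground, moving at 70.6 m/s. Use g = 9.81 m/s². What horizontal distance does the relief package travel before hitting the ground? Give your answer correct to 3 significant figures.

414 m

Initial vertical velocity is zero, so the fall time comes from h = ½ g t²: t = √(2 × 169 / 9.81) = 5.870 s.
Horizontal motion is uniform at 70.6 m/s, so x = 70.6 × 5.870 = 414 m.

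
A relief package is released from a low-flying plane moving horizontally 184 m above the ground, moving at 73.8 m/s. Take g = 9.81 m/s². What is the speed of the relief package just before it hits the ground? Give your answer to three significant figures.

95.2 m/s

Fall time: t = √(2 × 184 / 9.81) = 6.125 s.
At impact: v_x = 73.8 m/s (unchanged), v_y = g t = 9.81 × 6.125 = 60.09 m/s.
Speed = √(v_x² + v_y²) = √(5446 + 3611) = 95.2 m/s.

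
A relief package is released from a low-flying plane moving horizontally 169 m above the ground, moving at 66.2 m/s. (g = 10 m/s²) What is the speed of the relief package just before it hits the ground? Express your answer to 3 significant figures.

88.1 m/s

Fall time: t = √(2 × 169 / 10) = 5.814 s.
At impact: v_x = 66.2 m/s (unchanged), v_y = g t = 10 × 5.814 = 58.14 m/s.
Speed = √(v_x² + v_y²) = √(4382 + 3380) = 88.1 m/s.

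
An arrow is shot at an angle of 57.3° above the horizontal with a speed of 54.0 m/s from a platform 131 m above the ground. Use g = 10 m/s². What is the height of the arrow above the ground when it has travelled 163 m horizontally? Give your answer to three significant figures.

229 m

v_x = 54.0 cos 57.3° = 29.17 m/s, v_y0 = 54.0 sin 57.3° = 45.44 m/s.
Time to reach x = 163 m: t = x / v_x = 163 / 29.17 = 5.588 s.
y = 131 + v_y0 t − ½ g t² = 131 + 45.44×5.588 − 5.000×5.588² = 229 m.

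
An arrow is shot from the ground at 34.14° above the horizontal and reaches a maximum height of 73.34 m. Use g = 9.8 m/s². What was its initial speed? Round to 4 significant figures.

At maximum height v_y = 0, so (v₀ sin θ)² = 2 g H.
v₀ sin 34.14° = √(2 × 9.8 × 73.34) = 37.914 m/s.
v₀ = 37.914 / sin 34.14° = 37.914 / 0.5612 = 67.56 m/s.

67.56 m/s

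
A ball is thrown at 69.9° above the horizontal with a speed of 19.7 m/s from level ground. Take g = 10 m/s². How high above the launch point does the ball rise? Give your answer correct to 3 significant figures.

17.1 m

Vertical component of launch velocity: v_y = 19.7 sin 69.9° = 18.50 m/s.
At the highest point the vertical velocity is zero, so v_y² = 2 g h_max.
h_max = (18.50)² / (2 × 10) = 342.2 / 20.00 = 17.1 m.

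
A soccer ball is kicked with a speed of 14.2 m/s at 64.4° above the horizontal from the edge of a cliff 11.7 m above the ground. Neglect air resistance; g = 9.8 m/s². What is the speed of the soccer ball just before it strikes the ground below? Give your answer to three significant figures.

20.8 m/s

v_x = 14.2 cos 64.4° = 6.136 m/s is unchanged throughout.
For the vertical component, v_y² = v_y0² + 2 g h = (12.81)² + 2×9.8×11.7 = 393.4, so |v_y| = 19.83 m/s.
Impact speed = √(v_x² + v_y²) = √(37.65 + 393.4) = 20.8 m/s.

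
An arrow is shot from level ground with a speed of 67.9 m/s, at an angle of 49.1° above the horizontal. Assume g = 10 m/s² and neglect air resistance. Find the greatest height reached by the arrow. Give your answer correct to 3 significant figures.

132 m

Vertical component of launch velocity: v_y = 67.9 sin 49.1° = 51.32 m/s.
At the highest point the vertical velocity is zero, so v_y² = 2 g h_max.
h_max = (51.32)² / (2 × 10) = 2634 / 20.00 = 132 m.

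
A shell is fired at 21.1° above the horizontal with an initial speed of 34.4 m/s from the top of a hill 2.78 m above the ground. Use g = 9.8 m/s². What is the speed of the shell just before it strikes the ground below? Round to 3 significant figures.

35.2 m/s

v_x = 34.4 cos 21.1° = 32.09 m/s is unchanged throughout.
For the vertical component, v_y² = v_y0² + 2 g h = (12.38)² + 2×9.8×2.78 = 207.8, so |v_y| = 14.42 m/s.
Impact speed = √(v_x² + v_y²) = √(1030 + 207.8) = 35.2 m/s.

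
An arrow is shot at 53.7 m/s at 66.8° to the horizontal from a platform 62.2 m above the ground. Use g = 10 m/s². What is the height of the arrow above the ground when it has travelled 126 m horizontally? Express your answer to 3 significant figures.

v_x = 53.7 cos 66.8° = 21.15 m/s, v_y0 = 53.7 sin 66.8° = 49.36 m/s.
Time to reach x = 126 m: t = x / v_x = 126 / 21.15 = 5.957 s.
y = 62.2 + v_y0 t − ½ g t² = 62.2 + 49.36×5.957 − 5.000×5.957² = 179 m.

179 m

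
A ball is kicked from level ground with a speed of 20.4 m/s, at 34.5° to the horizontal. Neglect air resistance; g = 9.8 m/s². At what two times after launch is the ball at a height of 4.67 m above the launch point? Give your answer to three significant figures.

0.518 s and 1.84 s

v_y0 = 20.4 sin 34.5° = 11.55 m/s.
Set y = v_y0 t − ½ g t² = 4.67: 4.900 t² − 11.55 t + 4.67 = 0.
t = [11.55 ± √(133.4 − 91.53)] / 9.8 = (11.55 ± 6.471) / 9.8, giving t = 0.518 s or t = 1.84 s.
So the ball is at 4.67 m at t = 0.518 s (rising) and t = 1.84 s (falling).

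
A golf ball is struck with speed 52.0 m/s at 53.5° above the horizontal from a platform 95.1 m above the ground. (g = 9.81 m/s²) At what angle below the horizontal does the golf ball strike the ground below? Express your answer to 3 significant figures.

62.8°

v_x = 52.0 cos 53.5° = 30.93 m/s.
At impact |v_y| = √(v_y0² + 2 g h) = √(41.80² + 2×9.81×95.1) = 60.11 m/s.
Angle below horizontal = arctan(|v_y| / v_x) = arctan(60.11 / 30.93) = 62.8°.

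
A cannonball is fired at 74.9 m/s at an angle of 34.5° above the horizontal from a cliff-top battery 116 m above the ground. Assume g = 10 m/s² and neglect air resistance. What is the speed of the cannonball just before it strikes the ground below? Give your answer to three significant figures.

89.1 m/s

v_x = 74.9 cos 34.5° = 61.73 m/s is unchanged throughout.
For the vertical component, v_y² = v_y0² + 2 g h = (42.42)² + 2×10×116 = 4119, so |v_y| = 64.18 m/s.
Impact speed = √(v_x² + v_y²) = √(3811 + 4119) = 89.1 m/s.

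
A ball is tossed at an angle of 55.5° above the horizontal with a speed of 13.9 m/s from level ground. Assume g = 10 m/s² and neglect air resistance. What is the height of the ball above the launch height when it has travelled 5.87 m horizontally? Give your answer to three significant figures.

v_x = 13.9 cos 55.5° = 7.873 m/s, v_y0 = 13.9 sin 55.5° = 11.46 m/s.
Time to reach x = 5.87 m: t = x / v_x = 5.87 / 7.873 = 0.7456 s.
y = v_y0 t − ½ g t² = 11.46×0.7456 − 5.000×0.7456² = 5.76 m.

5.76 m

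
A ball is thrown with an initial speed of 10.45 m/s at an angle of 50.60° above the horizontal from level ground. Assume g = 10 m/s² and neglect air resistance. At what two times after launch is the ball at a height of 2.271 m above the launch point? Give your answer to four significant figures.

0.3627 s and 1.252 s

v_y0 = 10.45 sin 50.60° = 8.0751 m/s.
Set y = v_y0 t − ½ g t² = 2.271: 5.000 t² − 8.0751 t + 2.271 = 0.
t = [8.0751 ± √(65.207 − 45.420)] / 10 = (8.0751 ± 4.4483) / 10, giving t = 0.3627 s or t = 1.252 s.
So the ball is at 2.271 m at t = 0.3627 s (rising) and t = 1.252 s (falling).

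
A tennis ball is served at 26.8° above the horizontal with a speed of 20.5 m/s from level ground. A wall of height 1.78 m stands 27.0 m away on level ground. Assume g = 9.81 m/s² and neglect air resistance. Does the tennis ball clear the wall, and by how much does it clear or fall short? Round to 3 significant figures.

v_x = 20.5 cos 26.8° = 18.30 m/s; v_y0 = 20.5 sin 26.8° = 9.243 m/s.
Time to reach the wall: t = 27.0 / 18.30 = 1.475 s.
Height at that point: y = 9.243×1.475 − 4.905×1.475² = 2.962 m.
That is 2.962 − 1.78 = 1.18 m above the top of the wall, so the tennis ball clears it.

Yes — it clears the wall by 1.18 m.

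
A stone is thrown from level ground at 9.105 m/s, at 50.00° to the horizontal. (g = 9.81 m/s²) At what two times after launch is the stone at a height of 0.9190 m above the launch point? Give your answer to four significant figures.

0.1469 s and 1.275 s

v_y0 = 9.105 sin 50.00° = 6.9748 m/s.
Set y = v_y0 t − ½ g t² = 0.9190: 4.905 t² − 6.9748 t + 0.9190 = 0.
t = [6.9748 ± √(48.648 − 18.031)] / 9.81 = (6.9748 ± 5.5333) / 9.81, giving t = 0.1469 s or t = 1.275 s.
So the stone is at 0.9190 m at t = 0.1469 s (rising) and t = 1.275 s (falling).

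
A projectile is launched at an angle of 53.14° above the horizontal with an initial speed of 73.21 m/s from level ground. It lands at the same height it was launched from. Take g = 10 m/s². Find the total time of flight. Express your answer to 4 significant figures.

11.72 s

Vertical component: v_y = 73.21 sin 53.14° = 58.576 m/s.
For a projectile landing at launch height, time of flight is t = 2 v_y / g = 2 × 58.576 / 10 = 11.72 s.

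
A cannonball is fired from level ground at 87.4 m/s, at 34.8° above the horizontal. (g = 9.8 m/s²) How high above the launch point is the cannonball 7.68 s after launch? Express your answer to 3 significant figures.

94.1 m

v_y0 = 87.4 sin 34.8° = 49.88 m/s.
y(t) = v_y0 t − ½ g t² = 49.88×7.68 − 4.900×7.68² = 94.1 m.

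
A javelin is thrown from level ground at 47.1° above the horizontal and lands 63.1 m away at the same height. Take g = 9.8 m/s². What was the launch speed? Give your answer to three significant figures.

24.9 m/s

On level ground, R = v₀² sin(2θ) / g, so v₀ = √(R g / sin 2θ).
sin(2 × 47.1°) = 0.9973.
v₀ = √(63.1 × 9.8 / 0.9973) = √620.1 = 24.9 m/s.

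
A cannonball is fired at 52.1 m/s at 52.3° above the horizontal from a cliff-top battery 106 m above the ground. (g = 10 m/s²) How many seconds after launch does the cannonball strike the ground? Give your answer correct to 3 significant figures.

Vertical component: v_y = 52.1 sin 52.3° = 41.22 m/s.
Taking up as positive with launch at y = 106 m, landing at y = 0: 0 = 106 + 41.22 t − ½(10) t².
Solving 5.000 t² − 41.22 t − 106 = 0 gives t = [41.22 + √(41.22² + 4·5.000·106)] / 10.00 = 10.3 s.

10.3 s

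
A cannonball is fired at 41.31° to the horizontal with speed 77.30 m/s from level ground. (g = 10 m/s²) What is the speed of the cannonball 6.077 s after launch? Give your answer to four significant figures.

v_x = 77.30 cos 41.31° = 58.064 m/s (constant).
v_y(t) = 77.30 sin 41.31° − g t = 51.028 − 10 × 6.077 = -9.7420 m/s.
Speed = √(v_x² + v_y²) = √(3371.4 + 94.907) = 58.88 m/s.

58.88 m/s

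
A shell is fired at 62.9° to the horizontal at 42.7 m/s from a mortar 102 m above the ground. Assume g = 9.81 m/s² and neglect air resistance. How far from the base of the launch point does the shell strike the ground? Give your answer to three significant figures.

192 m

Components: v_x = 42.7 cos 62.9° = 19.45 m/s, v_y = 42.7 sin 62.9° = 38.01 m/s.
Vertical: 0 = 102 + 38.01 t − ½(9.81) t² ⇒ 4.905 t² − 38.01 t − 102 = 0.
t = [38.01 + √(1445 + 2001)] / 9.810 = 9.859 s.
Horizontal: R = v_x · t = 19.45 × 9.859 = 192 m.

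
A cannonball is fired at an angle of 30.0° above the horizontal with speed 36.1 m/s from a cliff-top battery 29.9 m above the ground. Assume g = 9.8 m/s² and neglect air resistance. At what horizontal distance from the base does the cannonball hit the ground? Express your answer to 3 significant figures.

Components: v_x = 36.1 cos 30.0° = 31.26 m/s, v_y = 36.1 sin 30.0° = 18.05 m/s.
Vertical: 0 = 29.9 + 18.05 t − ½(9.8) t² ⇒ 4.900 t² − 18.05 t − 29.9 = 0.
t = [18.05 + √(325.8 + 586.0)] / 9.800 = 4.923 s.
Horizontal: R = v_x · t = 31.26 × 4.923 = 154 m.

154 m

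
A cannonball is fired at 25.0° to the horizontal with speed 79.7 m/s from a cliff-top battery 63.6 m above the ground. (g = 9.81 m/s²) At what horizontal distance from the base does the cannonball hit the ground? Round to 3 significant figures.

607 m

Components: v_x = 79.7 cos 25.0° = 72.23 m/s, v_y = 79.7 sin 25.0° = 33.68 m/s.
Vertical: 0 = 63.6 + 33.68 t − ½(9.81) t² ⇒ 4.905 t² − 33.68 t − 63.6 = 0.
t = [33.68 + √(1134 + 1248)] / 9.810 = 8.408 s.
Horizontal: R = v_x · t = 72.23 × 8.408 = 607 m.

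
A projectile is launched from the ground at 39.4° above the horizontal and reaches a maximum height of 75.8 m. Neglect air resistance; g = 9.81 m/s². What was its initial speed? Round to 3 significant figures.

At maximum height v_y = 0, so (v₀ sin θ)² = 2 g H.
v₀ sin 39.4° = √(2 × 9.81 × 75.8) = 38.56 m/s.
v₀ = 38.56 / sin 39.4° = 38.56 / 0.6347 = 60.8 m/s.

60.8 m/s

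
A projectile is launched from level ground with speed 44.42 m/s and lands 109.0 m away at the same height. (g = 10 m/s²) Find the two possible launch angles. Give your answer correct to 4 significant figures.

Level-ground range: R = v₀² sin(2θ)/g ⇒ sin 2θ = R g / v₀² = 109.0×10/44.42² = 0.5524.
2θ = arcsin(0.5524) = 33.532° or 180° − 33.532° = 146.468°.
So θ = 16.77° or θ = 73.23°.

16.77° and 73.23°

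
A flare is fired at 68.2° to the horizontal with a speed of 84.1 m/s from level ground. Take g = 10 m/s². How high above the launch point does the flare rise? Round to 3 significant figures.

Vertical component of launch velocity: v_y = 84.1 sin 68.2° = 78.09 m/s.
At the highest point the vertical velocity is zero, so v_y² = 2 g h_max.
h_max = (78.09)² / (2 × 10) = 6098 / 20.00 = 305 m.

305 m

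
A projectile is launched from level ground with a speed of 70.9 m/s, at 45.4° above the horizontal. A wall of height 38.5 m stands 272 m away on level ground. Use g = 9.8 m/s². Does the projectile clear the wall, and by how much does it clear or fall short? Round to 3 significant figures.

v_x = 70.9 cos 45.4° = 49.78 m/s; v_y0 = 70.9 sin 45.4° = 50.48 m/s.
Time to reach the wall: t = 272 / 49.78 = 5.464 s.
Height at that point: y = 50.48×5.464 − 4.900×5.464² = 129.5 m.
That is 129.5 − 38.5 = 91.0 m above the top of the wall, so the projectile clears it.

Yes — it clears the wall by 91.0 m.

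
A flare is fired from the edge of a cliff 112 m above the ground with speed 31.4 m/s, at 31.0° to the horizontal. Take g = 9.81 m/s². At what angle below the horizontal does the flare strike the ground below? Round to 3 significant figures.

v_x = 31.4 cos 31.0° = 26.92 m/s.
At impact |v_y| = √(v_y0² + 2 g h) = √(16.17² + 2×9.81×112) = 49.59 m/s.
Angle below horizontal = arctan(|v_y| / v_x) = arctan(49.59 / 26.92) = 61.5°.

61.5°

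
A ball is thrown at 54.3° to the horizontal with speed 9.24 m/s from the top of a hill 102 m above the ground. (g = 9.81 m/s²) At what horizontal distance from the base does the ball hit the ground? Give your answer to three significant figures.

Components: v_x = 9.24 cos 54.3° = 5.392 m/s, v_y = 9.24 sin 54.3° = 7.504 m/s.
Vertical: 0 = 102 + 7.504 t − ½(9.81) t² ⇒ 4.905 t² − 7.504 t − 102 = 0.
t = [7.504 + √(56.31 + 2001)] / 9.810 = 5.389 s.
Horizontal: R = v_x · t = 5.392 × 5.389 = 29.1 m.

29.1 m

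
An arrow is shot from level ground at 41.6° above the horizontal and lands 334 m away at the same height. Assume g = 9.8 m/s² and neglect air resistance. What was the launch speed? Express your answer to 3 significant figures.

57.4 m/s

On level ground, R = v₀² sin(2θ) / g, so v₀ = √(R g / sin 2θ).
sin(2 × 41.6°) = 0.9930.
v₀ = √(334 × 9.8 / 0.9930) = √3296 = 57.4 m/s.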